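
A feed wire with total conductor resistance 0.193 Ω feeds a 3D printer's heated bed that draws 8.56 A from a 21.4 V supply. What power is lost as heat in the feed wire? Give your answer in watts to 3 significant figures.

14.1 W

The feed wire and load are in series, so the same current flows in both; the loss is I²R_line.
The feed wire carries the full 8.56 A.
P_line = I² R_line = (8.560)² × 0.193 = 14.14 W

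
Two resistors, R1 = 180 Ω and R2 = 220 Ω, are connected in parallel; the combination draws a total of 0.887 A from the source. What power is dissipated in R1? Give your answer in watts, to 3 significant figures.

42.8 W

The branches share the same voltage, but only the total current is given — find V from the equivalent resistance first.
1/R_eq = 1/180 + 1/220 ⇒ R_eq = 99.00 Ω
V = I_total × R_eq = 0.8870 × 99.00 = 87.81 V
P_R1 = V² / R1 = (87.81)² / 180 = 42.84 W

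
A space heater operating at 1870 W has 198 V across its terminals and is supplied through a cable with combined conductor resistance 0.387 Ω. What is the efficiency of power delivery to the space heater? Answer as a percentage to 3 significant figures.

I = P / V = 1870 / 198 = 9.444 A through the cable.
P_line = I² R_line = (9.444)² × 0.387 = 34.52 W
P_source = P_load + P_line = 1870 + 34.52 = 1905 W
η = P_load / P_source = 1870 / 1905 = 0.9819

98.2 %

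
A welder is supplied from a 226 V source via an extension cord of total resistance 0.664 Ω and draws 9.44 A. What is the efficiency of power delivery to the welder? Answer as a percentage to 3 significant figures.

The extension cord carries the full 9.44 A.
P_line = I² R_line = (9.440)² × 0.664 = 59.17 W
P_source = V I = 226 × 9.440 = 2133 W; P_load = 2074 W
η = P_load / P_source = 2074 / 2133 = 0.9723

97.2 %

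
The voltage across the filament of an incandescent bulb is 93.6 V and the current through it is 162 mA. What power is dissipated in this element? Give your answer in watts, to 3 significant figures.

15.2 W

With V and I both given, power follows immediately from P = V I.
P = 93.6 V × 0.1620 A = 15.16 W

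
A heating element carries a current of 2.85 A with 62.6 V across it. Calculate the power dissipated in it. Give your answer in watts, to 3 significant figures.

178 W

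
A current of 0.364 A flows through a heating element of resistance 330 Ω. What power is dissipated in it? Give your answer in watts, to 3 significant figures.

The current through and the resistance of the element are both given; use P = I²R.
P = (0.3640 A)² × 330 Ω = 43.72 W

43.7 W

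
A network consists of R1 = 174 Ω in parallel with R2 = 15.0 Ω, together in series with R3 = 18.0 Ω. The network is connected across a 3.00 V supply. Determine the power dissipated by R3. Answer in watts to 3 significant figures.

0.160 W

First find R_p for the parallel pair, then treat R_p + R3 as a series loop.
R_p = (174×15.0)/(174+15.0) = 13.81 Ω
R_total = R_p + 18.0 = 13.81 + 18.0 = 31.81 Ω
I = V / R_total = 3.00 / 31.81 = 0.09431 A
All the supply current flows through R3; use P = I²R3.
P_R3 = (0.09431)² × 18.0 = 0.1601 W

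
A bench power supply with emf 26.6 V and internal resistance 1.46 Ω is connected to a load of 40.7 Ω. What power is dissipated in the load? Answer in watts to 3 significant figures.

16.2 W

With r and R in series, I = ε/(r+R); the load dissipates I²R.
I = ε / (r + R) = 26.6 / (1.46 + 40.7) = 0.6309 A
P_load = I² R = (0.6309)² × 40.7 = 16.20 W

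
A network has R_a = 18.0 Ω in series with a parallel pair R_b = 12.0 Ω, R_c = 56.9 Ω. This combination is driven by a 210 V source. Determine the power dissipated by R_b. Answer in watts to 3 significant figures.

Reduce the parallel pair to R_p first; the network is then a simple series string.
R_p = (12.0×56.9)/(12.0+56.9) = 9.910 Ω
R_total = 18.0 + 9.910 = 27.91 Ω
I = V / R_total = 210 / 27.91 = 7.524 A
Voltage across the parallel pair: V_p = I × R_p = 7.524 × 9.910 = 74.56 V
R_b is across V_p, so use P = V²/R for that branch.
P_R_b = (74.56)² / 12.0 = 463.3 W

463 W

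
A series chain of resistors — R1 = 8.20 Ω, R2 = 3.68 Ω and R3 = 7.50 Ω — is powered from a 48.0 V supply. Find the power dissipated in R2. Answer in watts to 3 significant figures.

22.6 W

Series elements share the same current, so find I first, then use P = I²R.
R_total = 8.20 + 3.68 + 7.50 = 19.38 Ω
I = V / R_total = 48.0 / 19.38 = 2.477 A
P_R2 = I² × R2 = (2.477)² × 3.68 = 22.57 W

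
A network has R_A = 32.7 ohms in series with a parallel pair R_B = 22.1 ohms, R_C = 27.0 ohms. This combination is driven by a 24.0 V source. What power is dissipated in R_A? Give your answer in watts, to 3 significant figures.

Replace R_B and R_C with their parallel equivalent so the circuit becomes R_A in series with R_p.
R_p = (22.1×27.0)/(22.1+27.0) = 12.15 Ω
R_total = 32.7 + 12.15 = 44.85 Ω
I = V / R_total = 24.0 / 44.85 = 0.5351 A
All the current flows through R_A; use P = I²R.
P_R_A = (0.5351)² × 32.7 = 9.363 W

9.36 W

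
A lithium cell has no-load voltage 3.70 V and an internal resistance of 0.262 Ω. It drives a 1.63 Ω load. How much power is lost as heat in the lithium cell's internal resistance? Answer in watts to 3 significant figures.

The internal resistance carries the same current as the load; P_int = I²r.
I = ε / (r + R) = 3.70 / (0.262 + 1.63) = 1.956 A
P_int = I² r = (1.956)² × 0.262 = 1.002 W

1.00 W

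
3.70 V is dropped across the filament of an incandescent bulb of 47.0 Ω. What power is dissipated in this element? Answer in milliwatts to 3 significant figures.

V and R are stated; P = V²/R avoids computing the current.
P = (3.70 V)² / 47.0 Ω = 0.2913 W

291 mW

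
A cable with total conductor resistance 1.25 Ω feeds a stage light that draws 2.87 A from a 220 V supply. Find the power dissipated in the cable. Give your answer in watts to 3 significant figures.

Only the current and the line resistance are needed for the I²R loss.
The cable carries the full 2.87 A.
P_line = I² R_line = (2.870)² × 1.25 = 10.30 W

10.3 W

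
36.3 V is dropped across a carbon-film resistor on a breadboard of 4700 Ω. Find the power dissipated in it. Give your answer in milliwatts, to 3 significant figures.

We know the drop across the element and its resistance — P = V²/R, one step.
P = (36.3 V)² / 4700 Ω = 0.2804 W

280 mW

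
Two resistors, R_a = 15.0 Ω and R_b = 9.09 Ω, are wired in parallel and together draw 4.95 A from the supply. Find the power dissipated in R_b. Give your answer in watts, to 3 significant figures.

86.4 W

Only the total current is stated, so first find the parallel equivalent to get the voltage across the combination.
1/R_eq = 1/15.0 + 1/9.09 ⇒ R_eq = 5.660 Ω
V = I_total × R_eq = 4.950 × 5.660 = 28.02 V
P_R_b = V² / R_b = (28.02)² / 9.09 = 86.35 W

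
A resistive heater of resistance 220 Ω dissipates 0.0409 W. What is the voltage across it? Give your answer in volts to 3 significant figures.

3.00 V

Rearranging the power relation for the two known quantities gives V = √(P R).
V = √(0.0409 × 220) = 3.000 V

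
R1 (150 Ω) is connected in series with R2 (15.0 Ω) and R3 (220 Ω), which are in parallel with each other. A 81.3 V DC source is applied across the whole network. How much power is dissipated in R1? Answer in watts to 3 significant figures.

Collapse R2‖R3 to a single equivalent, reducing the network to two series elements.
R_p = (15.0×220)/(15.0+220) = 14.04 Ω
R_total = 150 + 14.04 = 164.0 Ω
I = V / R_total = 81.3 / 164.0 = 0.4956 A
R1 carries the full series current, so P = I²R.
P_R1 = (0.4956)² × 150 = 36.84 W

36.8 W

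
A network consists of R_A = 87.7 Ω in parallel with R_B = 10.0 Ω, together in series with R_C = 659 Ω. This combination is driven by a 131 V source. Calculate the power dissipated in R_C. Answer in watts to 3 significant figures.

25.3 W

Collapse the R_A‖R_B pair into one equivalent R_p; then R_p and R_C form a series string.
R_p = (87.7×10.0)/(87.7+10.0) = 8.976 Ω
R_total = R_p + 659 = 8.976 + 659 = 668.0 Ω
I = V / R_total = 131 / 668.0 = 0.1961 A
All the supply current flows through R_C; use P = I²R_C.
P_R_C = (0.1961)² × 659 = 25.35 W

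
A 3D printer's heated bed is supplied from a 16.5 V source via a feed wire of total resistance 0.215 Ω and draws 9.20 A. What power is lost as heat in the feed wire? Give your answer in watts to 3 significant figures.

Only the current and the line resistance are needed for the I²R loss.
The feed wire carries the full 9.20 A.
P_line = I² R_line = (9.200)² × 0.215 = 18.20 W

18.2 W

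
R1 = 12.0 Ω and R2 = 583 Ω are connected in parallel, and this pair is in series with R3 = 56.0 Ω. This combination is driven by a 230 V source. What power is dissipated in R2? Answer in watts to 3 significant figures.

2.73 W

Combine R1 and R2 into their parallel equivalent first, reducing the network to two series resistors.
R_p = (12.0×583)/(12.0+583) = 11.76 Ω
R_total = R_p + 56.0 = 11.76 + 56.0 = 67.76 Ω
I = V / R_total = 230 / 67.76 = 3.394 A
Voltage across the parallel pair: V_p = I × R_p = 3.394 × 11.76 = 39.91 V
R2 has V_p across it, so P = V_p²/R2.
P_R2 = (39.91)² / 583 = 2.732 W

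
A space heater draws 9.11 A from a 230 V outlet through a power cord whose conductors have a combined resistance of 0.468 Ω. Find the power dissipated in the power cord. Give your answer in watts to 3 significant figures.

Only the current and the line resistance are needed for the I²R loss.
The power cord carries the full 9.11 A.
P_line = I² R_line = (9.110)² × 0.468 = 38.84 W

38.8 W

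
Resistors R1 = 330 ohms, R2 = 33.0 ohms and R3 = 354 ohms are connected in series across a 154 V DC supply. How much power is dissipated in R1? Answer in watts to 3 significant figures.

15.2 W

The current is common to all series resistors; compute it, then apply P = I²R for the target.
R_total = 330 + 33.0 + 354 = 717.0 Ω
I = V / R_total = 154 / 717.0 = 0.2148 A
P_R1 = I² × R1 = (0.2148)² × 330 = 15.22 W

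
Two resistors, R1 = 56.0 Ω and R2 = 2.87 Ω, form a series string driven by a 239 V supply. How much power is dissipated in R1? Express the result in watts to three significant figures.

Since the resistors are in series they all carry the loop current I = V/R_total; the power in any one is I²R.
R_total = 56.0 + 2.87 = 58.87 Ω
I = V / R_total = 239 / 58.87 = 4.060 A
P_R1 = I² × R1 = (4.060)² × 56.0 = 923.0 W

923 W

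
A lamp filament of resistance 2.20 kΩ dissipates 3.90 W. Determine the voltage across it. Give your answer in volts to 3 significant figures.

92.6 V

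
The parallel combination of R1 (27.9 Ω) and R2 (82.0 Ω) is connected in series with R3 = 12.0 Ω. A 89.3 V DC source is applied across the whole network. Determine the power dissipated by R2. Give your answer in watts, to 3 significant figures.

39.1 W

First find R_p for the parallel pair, then treat R_p + R3 as a series loop.
R_p = (27.9×82.0)/(27.9+82.0) = 20.82 Ω
R_total = R_p + 12.0 = 20.82 + 12.0 = 32.82 Ω
I = V / R_total = 89.3 / 32.82 = 2.721 A
Voltage across the parallel pair: V_p = I × R_p = 2.721 × 20.82 = 56.65 V
R2 sits across V_p; its power is V_p²/R.
P_R2 = (56.65)² / 82.0 = 39.13 W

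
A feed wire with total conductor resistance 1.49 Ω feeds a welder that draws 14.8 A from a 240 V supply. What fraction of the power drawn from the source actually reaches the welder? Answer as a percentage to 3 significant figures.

The feed wire carries the full 14.8 A.
P_line = I² R_line = (14.80)² × 1.49 = 326.4 W
P_source = V I = 240 × 14.80 = 3552 W; P_load = 3226 W
η = P_load / P_source = 3226 / 3552 = 0.9081

90.8 %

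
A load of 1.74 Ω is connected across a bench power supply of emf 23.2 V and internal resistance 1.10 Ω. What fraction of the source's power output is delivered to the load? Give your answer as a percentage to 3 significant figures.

61.3 %

Efficiency is P_load / P_total. With a series r and R sharing the same I, P = I²R for each, so η = R/(R+r).
η = R / (R + r) = 1.74 / (1.74 + 1.10) = 0.6127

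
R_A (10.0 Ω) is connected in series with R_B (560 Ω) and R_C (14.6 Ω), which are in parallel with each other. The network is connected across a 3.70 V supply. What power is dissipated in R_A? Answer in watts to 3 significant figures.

0.233 W

Reduce the parallel pair to R_p first; the network is then a simple series string.
R_p = (560×14.6)/(560+14.6) = 14.23 Ω
R_total = 10.0 + 14.23 = 24.23 Ω
I = V / R_total = 3.70 / 24.23 = 0.1527 A
R_A is in the main series path, so its power is I²R_A.
P_R_A = (0.1527)² × 10.0 = 0.2332 W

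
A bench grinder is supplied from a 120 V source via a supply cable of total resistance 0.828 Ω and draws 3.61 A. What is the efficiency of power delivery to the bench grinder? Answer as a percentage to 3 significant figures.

The supply cable carries the full 3.61 A.
P_line = I² R_line = (3.610)² × 0.828 = 10.79 W
P_source = V I = 120 × 3.610 = 433.2 W; P_load = 422.4 W
η = P_load / P_source = 422.4 / 433.2 = 0.9751

97.5 %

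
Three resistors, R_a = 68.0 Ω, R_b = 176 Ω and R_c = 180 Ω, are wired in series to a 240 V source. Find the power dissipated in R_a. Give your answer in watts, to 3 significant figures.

In a series string the same current flows through every resistor — find that current, then P = I²R for the one we want.
R_total = 68.0 + 176 + 180 = 424.0 Ω
I = V / R_total = 240 / 424.0 = 0.5660 A
P_R_a = I² × R_a = (0.5660)² × 68.0 = 21.79 W

21.8 W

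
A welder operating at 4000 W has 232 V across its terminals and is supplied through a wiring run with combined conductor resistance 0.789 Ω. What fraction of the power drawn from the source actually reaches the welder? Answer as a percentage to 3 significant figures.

I = P / V = 4000 / 232 = 17.24 A through the wiring run.
P_line = I² R_line = (17.24)² × 0.789 = 234.5 W
P_source = P_load + P_line = 4000 + 234.5 = 4235 W
η = P_load / P_source = 4000 / 4235 = 0.9446

94.5 %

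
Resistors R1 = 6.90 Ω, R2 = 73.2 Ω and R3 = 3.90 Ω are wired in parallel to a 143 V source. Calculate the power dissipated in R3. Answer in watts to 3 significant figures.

5240 W

Every branch has 143 V across it, so for R3 the power is simply V²/R.
P_R3 = V² / R3 = (143)² / 3.90 Ω = 5243 W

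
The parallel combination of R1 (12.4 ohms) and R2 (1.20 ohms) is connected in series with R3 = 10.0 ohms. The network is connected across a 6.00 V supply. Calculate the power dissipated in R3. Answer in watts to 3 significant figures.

2.92 W

Combine R1 and R2 into their parallel equivalent first, reducing the network to two series resistors.
R_p = (12.4×1.20)/(12.4+1.20) = 1.094 Ω
R_total = R_p + 10.0 = 1.094 + 10.0 = 11.09 Ω
I = V / R_total = 6.00 / 11.09 = 0.5408 A
R3 is the series element, so its power is I²R.
P_R3 = (0.5408)² × 10.0 = 2.925 W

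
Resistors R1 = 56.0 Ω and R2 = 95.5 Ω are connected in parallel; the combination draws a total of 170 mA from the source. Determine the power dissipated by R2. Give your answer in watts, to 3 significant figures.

We need the common branch voltage; get it from I_total × R_eq, then P = V²/R for the branch.
1/R_eq = 1/56.0 + 1/95.5 ⇒ R_eq = 35.30 Ω
V = I_total × R_eq = 0.1700 × 35.30 = 6.001 V
P_R2 = V² / R2 = (6.001)² / 95.5 = 0.3771 W

0.377 W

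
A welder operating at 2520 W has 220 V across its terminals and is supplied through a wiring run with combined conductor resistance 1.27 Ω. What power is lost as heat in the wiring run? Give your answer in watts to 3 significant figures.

167 W

The wiring run is a series resistance carrying the load current; its dissipation is I²R_line.
I = P / V = 2520 / 220 = 11.45 A through the wiring run.
P_line = I² R_line = (11.45)² × 1.27 = 166.6 W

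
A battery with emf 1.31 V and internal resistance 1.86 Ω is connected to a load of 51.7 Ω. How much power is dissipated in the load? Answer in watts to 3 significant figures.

0.0309 W

The internal resistance and the load are in series, so the same I flows through both; get I from ε/(r+R), then I²R for the load.
I = ε / (r + R) = 1.31 / (1.86 + 51.7) = 0.02446 A
P_load = I² R = (0.02446)² × 51.7 = 0.03093 W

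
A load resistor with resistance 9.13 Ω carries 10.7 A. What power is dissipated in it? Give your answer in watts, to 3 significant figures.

1050 W

With I and R stated, P = I²R applies in one step.
P = (10.70 A)² × 9.13 Ω = 1045 W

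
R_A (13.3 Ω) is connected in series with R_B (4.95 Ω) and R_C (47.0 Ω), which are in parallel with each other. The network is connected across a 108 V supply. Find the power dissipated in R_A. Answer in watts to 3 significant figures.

491 W

Replace R_B and R_C with their parallel equivalent so the circuit becomes R_A in series with R_p.
R_p = (4.95×47.0)/(4.95+47.0) = 4.478 Ω
R_total = 13.3 + 4.478 = 17.78 Ω
I = V / R_total = 108 / 17.78 = 6.075 A
All the current flows through R_A; use P = I²R.
P_R_A = (6.075)² × 13.3 = 490.8 W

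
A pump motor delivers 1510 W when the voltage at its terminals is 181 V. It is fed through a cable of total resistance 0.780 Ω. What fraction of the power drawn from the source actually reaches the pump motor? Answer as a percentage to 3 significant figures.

96.5 %

I = P / V = 1510 / 181 = 8.343 A through the cable.
P_line = I² R_line = (8.343)² × 0.780 = 54.29 W
P_source = P_load + P_line = 1510 + 54.29 = 1564 W
η = P_load / P_source = 1510 / 1564 = 0.9653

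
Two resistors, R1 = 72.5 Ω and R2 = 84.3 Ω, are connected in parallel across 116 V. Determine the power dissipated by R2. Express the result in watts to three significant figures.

Every branch has 116 V across it, so for R2 the power is simply V²/R.
P_R2 = V² / R2 = (116)² / 84.3 Ω = 159.6 W

160 W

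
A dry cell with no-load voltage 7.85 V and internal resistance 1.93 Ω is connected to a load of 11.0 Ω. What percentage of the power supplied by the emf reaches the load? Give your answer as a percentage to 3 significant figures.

Efficiency is P_load / P_total. With a series r and R sharing the same I, P = I²R for each, so η = R/(R+r).
η = R / (R + r) = 11.0 / (11.0 + 1.93) = 0.8507

85.1 %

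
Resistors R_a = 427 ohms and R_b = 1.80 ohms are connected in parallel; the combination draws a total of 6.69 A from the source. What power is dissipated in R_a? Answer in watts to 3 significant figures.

0.337 W

Only the total current is stated, so first find the parallel equivalent to get the voltage across the combination.
1/R_eq = 1/427 + 1/1.80 ⇒ R_eq = 1.792 Ω
V = I_total × R_eq = 6.690 × 1.792 = 11.99 V
P_R_a = V² / R_a = (11.99)² / 427 = 0.3368 W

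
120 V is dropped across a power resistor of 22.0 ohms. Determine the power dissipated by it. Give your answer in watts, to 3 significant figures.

V and R are stated; P = V²/R avoids computing the current.
P = (120 V)² / 22.0 Ω = 654.5 W

655 W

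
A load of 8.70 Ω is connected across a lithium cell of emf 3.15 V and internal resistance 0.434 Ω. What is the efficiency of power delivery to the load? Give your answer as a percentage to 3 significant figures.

95.2 %

The source delivers εI, of which I²R reaches the load and I²r is lost; since I is common, η = R/(R+r).
η = R / (R + r) = 8.70 / (8.70 + 0.434) = 0.9525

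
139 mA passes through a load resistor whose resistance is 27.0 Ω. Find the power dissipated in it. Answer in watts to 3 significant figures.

0.522 W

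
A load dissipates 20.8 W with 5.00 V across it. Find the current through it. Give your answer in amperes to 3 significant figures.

The two known quantities fix the third via I = P / V.
I = 20.8 / 5.00 = 4.160 A

4.16 A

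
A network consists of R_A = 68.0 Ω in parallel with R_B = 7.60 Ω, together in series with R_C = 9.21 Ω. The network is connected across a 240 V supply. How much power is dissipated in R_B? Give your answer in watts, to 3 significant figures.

1380 W

First find R_p for the parallel pair, then treat R_p + R_C as a series loop.
R_p = (68.0×7.60)/(68.0+7.60) = 6.836 Ω
R_total = R_p + 9.21 = 6.836 + 9.21 = 16.05 Ω
I = V / R_total = 240 / 16.05 = 14.96 A
Voltage across the parallel pair: V_p = I × R_p = 14.96 × 6.836 = 102.2 V
R_B has V_p across it, so P = V_p²/R_B.
P_R_B = (102.2)² / 7.60 = 1376 W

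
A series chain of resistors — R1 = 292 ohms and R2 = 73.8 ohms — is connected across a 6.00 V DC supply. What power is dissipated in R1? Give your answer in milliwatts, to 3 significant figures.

78.6 mW

In a series string the same current flows through every resistor — find that current, then P = I²R for the one we want.
R_total = 292 + 73.8 = 365.8 Ω
I = V / R_total = 6.00 / 365.8 = 0.01640 A
P_R1 = I² × R1 = (0.01640)² × 292 = 0.07856 W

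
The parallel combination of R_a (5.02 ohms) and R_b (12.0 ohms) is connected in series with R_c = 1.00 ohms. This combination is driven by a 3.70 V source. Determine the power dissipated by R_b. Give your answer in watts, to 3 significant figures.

Combine R_a and R_b into their parallel equivalent first, reducing the network to two series resistors.
R_p = (5.02×12.0)/(5.02+12.0) = 3.539 Ω
R_total = R_p + 1.00 = 3.539 + 1.00 = 4.539 Ω
I = V / R_total = 3.70 / 4.539 = 0.8151 A
Voltage across the parallel pair: V_p = I × R_p = 0.8151 × 3.539 = 2.885 V
Use P = V²/R for R_b with V = V_p.
P_R_b = (2.885)² / 12.0 = 0.6936 W

0.694 W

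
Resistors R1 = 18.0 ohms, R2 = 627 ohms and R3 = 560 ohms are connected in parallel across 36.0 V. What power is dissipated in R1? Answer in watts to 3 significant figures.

R1 sits directly across the source, so P = V²/R with V = 36.0 V.
P_R1 = V² / R1 = (36.0)² / 18.0 Ω = 72.00 W

72.0 W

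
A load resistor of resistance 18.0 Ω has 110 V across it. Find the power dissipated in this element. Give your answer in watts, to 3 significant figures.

672 W

With V across and R both known, P = V²/R gives the dissipation directly.
P = (110 V)² / 18.0 Ω = 672.2 W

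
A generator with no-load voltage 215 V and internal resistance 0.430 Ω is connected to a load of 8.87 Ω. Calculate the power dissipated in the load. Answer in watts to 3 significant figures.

4740 W

Load and internal resistance form a series loop — compute the loop current, then the load power via I²R.
I = ε / (r + R) = 215 / (0.430 + 8.87) = 23.12 A
P_load = I² R = (23.12)² × 8.87 = 4741 W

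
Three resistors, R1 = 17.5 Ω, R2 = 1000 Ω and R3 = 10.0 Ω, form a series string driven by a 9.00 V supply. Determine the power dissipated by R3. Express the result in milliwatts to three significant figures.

The current is common to all series resistors; compute it, then apply P = I²R for the target.
R_total = 17.5 + 1000 + 10.0 = 1028 Ω
I = V / R_total = 9.00 / 1028 = 0.008759 A
P_R3 = I² × R3 = (0.008759)² × 10.0 = 0.0007672 W

0.767 mW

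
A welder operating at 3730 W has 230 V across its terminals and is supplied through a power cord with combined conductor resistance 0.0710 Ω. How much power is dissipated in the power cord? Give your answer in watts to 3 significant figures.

Only the current and the line resistance are needed for the I²R loss.
I = P / V = 3730 / 230 = 16.22 A through the power cord.
P_line = I² R_line = (16.22)² × 0.0710 = 18.67 W

18.7 W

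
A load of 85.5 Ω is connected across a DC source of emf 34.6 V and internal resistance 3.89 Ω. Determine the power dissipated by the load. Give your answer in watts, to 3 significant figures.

12.8 W

The internal resistance and the load are in series, so the same I flows through both; get I from ε/(r+R), then I²R for the load.
I = ε / (r + R) = 34.6 / (3.89 + 85.5) = 0.3871 A
P_load = I² R = (0.3871)² × 85.5 = 12.81 W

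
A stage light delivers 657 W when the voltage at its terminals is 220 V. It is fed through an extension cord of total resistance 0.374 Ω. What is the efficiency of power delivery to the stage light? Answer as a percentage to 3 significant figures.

99.5 %

I = P / V = 657 / 220 = 2.986 A through the extension cord.
P_line = I² R_line = (2.986)² × 0.374 = 3.335 W
P_source = P_load + P_line = 657.0 + 3.335 = 660.3 W
η = P_load / P_source = 657.0 / 660.3 = 0.9949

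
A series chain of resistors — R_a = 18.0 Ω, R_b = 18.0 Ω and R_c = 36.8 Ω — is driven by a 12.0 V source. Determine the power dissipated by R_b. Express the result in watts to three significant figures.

0.489 W

Series elements share the same current, so find I first, then use P = I²R.
R_total = 18.0 + 18.0 + 36.8 = 72.80 Ω
I = V / R_total = 12.0 / 72.80 = 0.1648 A
P_R_b = I² × R_b = (0.1648)² × 18.0 = 0.4891 W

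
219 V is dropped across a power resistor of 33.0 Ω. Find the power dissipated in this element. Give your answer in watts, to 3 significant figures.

1450 W

We know the drop across the element and its resistance — P = V²/R, one step.
P = (219 V)² / 33.0 Ω = 1453 W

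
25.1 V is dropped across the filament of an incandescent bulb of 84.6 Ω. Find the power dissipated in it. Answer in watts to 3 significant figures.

7.45 W

With V across and R both known, P = V²/R gives the dissipation directly.
P = (25.1 V)² / 84.6 Ω = 7.447 W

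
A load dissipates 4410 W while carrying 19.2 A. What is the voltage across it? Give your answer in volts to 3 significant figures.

230 V

The two known quantities fix the third via V = P / I.
V = 4410 / 19.20 = 229.7 V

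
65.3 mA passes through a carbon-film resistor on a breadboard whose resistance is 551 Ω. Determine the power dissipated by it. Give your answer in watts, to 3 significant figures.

With I and R stated, P = I²R applies in one step.
P = (0.06530 A)² × 551 Ω = 2.350 W

2.35 W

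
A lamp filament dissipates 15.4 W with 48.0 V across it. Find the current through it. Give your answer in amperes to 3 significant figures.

The two known quantities fix the third via I = P / V.
I = 15.4 / 48.0 = 0.3208 A

0.321 A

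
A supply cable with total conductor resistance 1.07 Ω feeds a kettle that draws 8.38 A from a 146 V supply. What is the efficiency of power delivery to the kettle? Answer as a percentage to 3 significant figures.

The supply cable carries the full 8.38 A.
P_line = I² R_line = (8.380)² × 1.07 = 75.14 W
P_source = V I = 146 × 8.380 = 1223 W; P_load = 1148 W
η = P_load / P_source = 1148 / 1223 = 0.9386

93.9 %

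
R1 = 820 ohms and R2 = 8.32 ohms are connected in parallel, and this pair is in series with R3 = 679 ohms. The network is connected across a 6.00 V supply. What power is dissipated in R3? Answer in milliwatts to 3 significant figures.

51.8 mW

Combine R1 and R2 into their parallel equivalent first, reducing the network to two series resistors.
R_p = (820×8.32)/(820+8.32) = 8.236 Ω
R_total = R_p + 679 = 8.236 + 679 = 687.2 Ω
I = V / R_total = 6.00 / 687.2 = 0.008731 A
R3 carries the full series current, so P = I²R.
P_R3 = (0.008731)² × 679 = 0.05176 W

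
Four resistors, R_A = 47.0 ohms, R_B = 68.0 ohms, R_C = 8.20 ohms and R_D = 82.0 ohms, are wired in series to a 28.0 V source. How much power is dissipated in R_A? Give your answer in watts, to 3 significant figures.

0.875 W

Since the resistors are in series they all carry the loop current I = V/R_total; the power in any one is I²R.
R_total = 47.0 + 68.0 + 8.20 + 82.0 = 205.2 Ω
I = V / R_total = 28.0 / 205.2 = 0.1365 A
P_R_A = I² × R_A = (0.1365)² × 47.0 = 0.8751 W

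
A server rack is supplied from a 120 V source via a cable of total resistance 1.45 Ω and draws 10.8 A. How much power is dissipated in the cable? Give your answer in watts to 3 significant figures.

169 W

Only the current and the line resistance are needed for the I²R loss.
The cable carries the full 10.8 A.
P_line = I² R_line = (10.80)² × 1.45 = 169.1 W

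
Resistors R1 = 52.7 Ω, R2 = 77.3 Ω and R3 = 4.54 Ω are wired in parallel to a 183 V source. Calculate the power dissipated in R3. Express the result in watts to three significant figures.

7380 W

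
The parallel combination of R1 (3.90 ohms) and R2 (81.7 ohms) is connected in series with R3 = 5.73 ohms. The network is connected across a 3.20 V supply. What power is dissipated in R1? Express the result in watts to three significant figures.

0.407 W

Combine R1 and R2 into their parallel equivalent first, reducing the network to two series resistors.
R_p = (3.90×81.7)/(3.90+81.7) = 3.722 Ω
R_total = R_p + 5.73 = 3.722 + 5.73 = 9.452 Ω
I = V / R_total = 3.20 / 9.452 = 0.3385 A
Voltage across the parallel pair: V_p = I × R_p = 0.3385 × 3.722 = 1.260 V
R1 sits across V_p; its power is V_p²/R.
P_R1 = (1.260)² / 3.90 = 0.4072 W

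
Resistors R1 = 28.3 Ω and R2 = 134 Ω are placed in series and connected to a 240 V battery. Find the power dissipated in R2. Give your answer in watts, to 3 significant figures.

293 W

Series elements share the same current, so find I first, then use P = I²R.
R_total = 28.3 + 134 = 162.3 Ω
I = V / R_total = 240 / 162.3 = 1.479 A
P_R2 = I² × R2 = (1.479)² × 134 = 293.0 W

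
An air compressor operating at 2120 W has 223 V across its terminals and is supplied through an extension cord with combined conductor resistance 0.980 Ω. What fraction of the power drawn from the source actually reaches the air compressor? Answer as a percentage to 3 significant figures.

96.0 %

I = P / V = 2120 / 223 = 9.507 A through the extension cord.
P_line = I² R_line = (9.507)² × 0.980 = 88.57 W
P_source = P_load + P_line = 2120 + 88.57 = 2209 W
η = P_load / P_source = 2120 / 2209 = 0.9599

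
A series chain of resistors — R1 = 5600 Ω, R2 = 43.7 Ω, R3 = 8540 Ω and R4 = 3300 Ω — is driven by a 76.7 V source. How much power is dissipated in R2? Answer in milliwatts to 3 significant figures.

Since the resistors are in series they all carry the loop current I = V/R_total; the power in any one is I²R.
R_total = 5600 + 43.7 + 8540 + 3300 = 17480 Ω
I = V / R_total = 76.7 / 17480 = 0.004387 A
P_R2 = I² × R2 = (0.004387)² × 43.7 = 0.0008410 W

0.841 mW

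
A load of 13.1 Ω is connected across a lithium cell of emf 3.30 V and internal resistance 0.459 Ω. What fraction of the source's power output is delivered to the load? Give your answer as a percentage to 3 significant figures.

96.6 %

Efficiency is P_load / P_total. With a series r and R sharing the same I, P = I²R for each, so η = R/(R+r).
η = R / (R + r) = 13.1 / (13.1 + 0.459) = 0.9661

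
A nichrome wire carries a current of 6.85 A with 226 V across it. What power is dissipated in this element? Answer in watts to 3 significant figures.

1550 W

With V and I both given, power follows immediately from P = V I.
P = 226 V × 6.850 A = 1548 W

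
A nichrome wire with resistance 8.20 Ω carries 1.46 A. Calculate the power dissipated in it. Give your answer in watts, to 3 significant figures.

17.5 W

Knowing I and R, the power is just I²R — no need to find V first.
P = (1.460 A)² × 8.20 Ω = 17.48 W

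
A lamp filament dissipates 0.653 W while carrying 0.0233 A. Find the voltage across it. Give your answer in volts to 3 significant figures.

28.0 V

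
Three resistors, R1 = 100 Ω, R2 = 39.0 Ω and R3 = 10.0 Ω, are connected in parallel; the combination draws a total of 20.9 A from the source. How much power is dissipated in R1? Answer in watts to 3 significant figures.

237 W

Parallel branches share V, not I — compute V via R_eq, then use V²/R for the target branch.
1/R_eq = 1/100 + 1/39.0 + 1/10.0 ⇒ R_eq = 7.372 Ω
V = I_total × R_eq = 20.90 × 7.372 = 154.1 V
P_R1 = V² / R1 = (154.1)² / 100 = 237.4 W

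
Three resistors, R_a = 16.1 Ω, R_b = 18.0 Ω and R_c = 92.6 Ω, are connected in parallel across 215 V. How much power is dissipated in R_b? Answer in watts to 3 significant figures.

2570 W

Every branch has 215 V across it, so for R_b the power is simply V²/R.
P_R_b = V² / R_b = (215)² / 18.0 Ω = 2568 W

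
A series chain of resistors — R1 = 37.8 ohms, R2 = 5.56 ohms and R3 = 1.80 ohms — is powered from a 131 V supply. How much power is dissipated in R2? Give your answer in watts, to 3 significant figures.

Since the resistors are in series they all carry the loop current I = V/R_total; the power in any one is I²R.
R_total = 37.8 + 5.56 + 1.80 = 45.16 Ω
I = V / R_total = 131 / 45.16 = 2.901 A
P_R2 = I² × R2 = (2.901)² × 5.56 = 46.79 W

46.8 W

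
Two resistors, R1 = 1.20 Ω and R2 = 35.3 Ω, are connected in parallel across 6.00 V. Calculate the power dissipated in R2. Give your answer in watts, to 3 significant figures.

1.02 W

R2 sits directly across the source, so P = V²/R with V = 6.00 V.
P_R2 = V² / R2 = (6.00)² / 35.3 Ω = 1.020 W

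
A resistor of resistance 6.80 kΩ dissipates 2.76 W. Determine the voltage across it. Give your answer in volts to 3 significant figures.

Inverting the appropriate power form: V = √(P R).
V = √(2.76 × 6800) = 137.0 V

137 V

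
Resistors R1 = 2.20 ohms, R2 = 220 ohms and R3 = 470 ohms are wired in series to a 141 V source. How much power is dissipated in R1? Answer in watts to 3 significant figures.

0.0913 W

The current is common to all series resistors; compute it, then apply P = I²R for the target.
R_total = 2.20 + 220 + 470 = 692.2 Ω
I = V / R_total = 141 / 692.2 = 0.2037 A
P_R1 = I² × R1 = (0.2037)² × 2.20 = 0.09128 W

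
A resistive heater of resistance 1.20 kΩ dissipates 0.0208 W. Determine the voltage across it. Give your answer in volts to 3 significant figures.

5.00 V

The two known quantities fix the third via V = √(P R).
V = √(0.0208 × 1200) = 4.996 V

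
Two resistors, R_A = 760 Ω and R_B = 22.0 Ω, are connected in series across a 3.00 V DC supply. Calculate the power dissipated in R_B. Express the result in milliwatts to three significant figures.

0.324 mW

In a series string the same current flows through every resistor — find that current, then P = I²R for the one we want.
R_total = 760 + 22.0 = 782.0 Ω
I = V / R_total = 3.00 / 782.0 = 0.003836 A
P_R_B = I² × R_B = (0.003836)² × 22.0 = 0.0003238 W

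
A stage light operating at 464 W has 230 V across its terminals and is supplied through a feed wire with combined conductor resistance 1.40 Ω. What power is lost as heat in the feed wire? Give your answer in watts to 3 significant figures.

5.70 W

The feed wire and load are in series, so the same current flows in both; the loss is I²R_line.
I = P / V = 464 / 230 = 2.017 A through the feed wire.
P_line = I² R_line = (2.017)² × 1.40 = 5.698 W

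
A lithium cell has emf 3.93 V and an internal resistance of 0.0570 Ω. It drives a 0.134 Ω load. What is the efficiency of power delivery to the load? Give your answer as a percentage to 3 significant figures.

Both r and R carry the same current, so the power split is just the resistance split: η = R/(R+r).
η = R / (R + r) = 0.134 / (0.134 + 0.0570) = 0.7016

70.2 %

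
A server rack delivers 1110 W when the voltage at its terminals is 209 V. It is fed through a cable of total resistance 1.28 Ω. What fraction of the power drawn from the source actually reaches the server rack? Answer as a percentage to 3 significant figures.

I = P / V = 1110 / 209 = 5.311 A through the cable.
P_line = I² R_line = (5.311)² × 1.28 = 36.10 W
P_source = P_load + P_line = 1110 + 36.10 = 1146 W
η = P_load / P_source = 1110 / 1146 = 0.9685

96.8 %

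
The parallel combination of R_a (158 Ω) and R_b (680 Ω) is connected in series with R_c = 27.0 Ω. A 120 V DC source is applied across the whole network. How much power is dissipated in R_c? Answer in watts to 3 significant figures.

Reduce the parallel combination to a single R_p; the circuit then becomes R_p in series with the remaining resistor.
R_p = (158×680)/(158+680) = 128.2 Ω
R_total = R_p + 27.0 = 128.2 + 27.0 = 155.2 Ω
I = V / R_total = 120 / 155.2 = 0.7731 A
R_c is the series element, so its power is I²R.
P_R_c = (0.7731)² × 27.0 = 16.14 W

16.1 W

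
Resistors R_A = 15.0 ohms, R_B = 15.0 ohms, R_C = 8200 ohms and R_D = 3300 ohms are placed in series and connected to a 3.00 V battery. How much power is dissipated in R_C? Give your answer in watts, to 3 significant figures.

Since the resistors are in series they all carry the loop current I = V/R_total; the power in any one is I²R.
R_total = 15.0 + 15.0 + 8200 + 3300 = 11530 Ω
I = V / R_total = 3.00 / 11530 = 0.0002602 A
P_R_C = I² × R_C = (0.0002602)² × 8200 = 0.0005551 W

0.000555 W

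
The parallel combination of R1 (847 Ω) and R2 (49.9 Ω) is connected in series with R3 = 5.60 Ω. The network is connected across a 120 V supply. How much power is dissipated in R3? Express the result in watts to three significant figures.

First find R_p for the parallel pair, then treat R_p + R3 as a series loop.
R_p = (847×49.9)/(847+49.9) = 47.12 Ω
R_total = R_p + 5.60 = 47.12 + 5.60 = 52.72 Ω
I = V / R_total = 120 / 52.72 = 2.276 A
All the supply current flows through R3; use P = I²R3.
P_R3 = (2.276)² × 5.60 = 29.01 W

29.0 W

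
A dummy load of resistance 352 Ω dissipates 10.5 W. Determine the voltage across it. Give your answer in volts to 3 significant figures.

60.8 V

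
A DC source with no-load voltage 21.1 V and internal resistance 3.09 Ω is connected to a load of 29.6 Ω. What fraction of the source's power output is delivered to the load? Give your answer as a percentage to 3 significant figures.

90.5 %

Both r and R carry the same current, so the power split is just the resistance split: η = R/(R+r).
η = R / (R + r) = 29.6 / (29.6 + 3.09) = 0.9055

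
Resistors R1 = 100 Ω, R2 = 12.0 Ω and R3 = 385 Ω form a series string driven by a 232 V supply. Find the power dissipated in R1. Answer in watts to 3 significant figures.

Every series element carries the same I. Get I from the total resistance, then P = I² × R1.
R_total = 100 + 12.0 + 385 = 497.0 Ω
I = V / R_total = 232 / 497.0 = 0.4668 A
P_R1 = I² × R1 = (0.4668)² × 100 = 21.79 W

21.8 W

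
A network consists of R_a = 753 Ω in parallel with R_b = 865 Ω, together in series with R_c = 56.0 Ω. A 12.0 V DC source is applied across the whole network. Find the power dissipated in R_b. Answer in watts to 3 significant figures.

Collapse the R_a‖R_b pair into one equivalent R_p; then R_p and R_c form a series string.
R_p = (753×865)/(753+865) = 402.6 Ω
R_total = R_p + 56.0 = 402.6 + 56.0 = 458.6 Ω
I = V / R_total = 12.0 / 458.6 = 0.02617 A
Voltage across the parallel pair: V_p = I × R_p = 0.02617 × 402.6 = 10.53 V
Use P = V²/R for R_b with V = V_p.
P_R_b = (10.53)² / 865 = 0.1283 W

0.128 W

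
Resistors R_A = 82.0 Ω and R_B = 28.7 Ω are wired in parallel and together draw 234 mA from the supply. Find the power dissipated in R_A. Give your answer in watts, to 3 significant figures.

0.302 W

Only the total current is stated, so first find the parallel equivalent to get the voltage across the combination.
1/R_eq = 1/82.0 + 1/28.7 ⇒ R_eq = 21.26 Ω
V = I_total × R_eq = 0.2340 × 21.26 = 4.975 V
P_R_A = V² / R_A = (4.975)² / 82.0 = 0.3018 W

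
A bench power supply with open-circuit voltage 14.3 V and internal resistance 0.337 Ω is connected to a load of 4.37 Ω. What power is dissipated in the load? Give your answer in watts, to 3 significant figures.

40.3 W

Find the circuit current first, then P = I²R for the load (series elements share I).
I = ε / (r + R) = 14.3 / (0.337 + 4.37) = 3.038 A
P_load = I² R = (3.038)² × 4.37 = 40.33 W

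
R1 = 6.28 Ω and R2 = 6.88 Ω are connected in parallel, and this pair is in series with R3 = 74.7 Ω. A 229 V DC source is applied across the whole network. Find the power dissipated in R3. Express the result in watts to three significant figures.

644 W

First find R_p for the parallel pair, then treat R_p + R3 as a series loop.
R_p = (6.28×6.88)/(6.28+6.88) = 3.283 Ω
R_total = R_p + 74.7 = 3.283 + 74.7 = 77.98 Ω
I = V / R_total = 229 / 77.98 = 2.937 A
R3 carries the full series current, so P = I²R.
P_R3 = (2.937)² × 74.7 = 644.2 W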